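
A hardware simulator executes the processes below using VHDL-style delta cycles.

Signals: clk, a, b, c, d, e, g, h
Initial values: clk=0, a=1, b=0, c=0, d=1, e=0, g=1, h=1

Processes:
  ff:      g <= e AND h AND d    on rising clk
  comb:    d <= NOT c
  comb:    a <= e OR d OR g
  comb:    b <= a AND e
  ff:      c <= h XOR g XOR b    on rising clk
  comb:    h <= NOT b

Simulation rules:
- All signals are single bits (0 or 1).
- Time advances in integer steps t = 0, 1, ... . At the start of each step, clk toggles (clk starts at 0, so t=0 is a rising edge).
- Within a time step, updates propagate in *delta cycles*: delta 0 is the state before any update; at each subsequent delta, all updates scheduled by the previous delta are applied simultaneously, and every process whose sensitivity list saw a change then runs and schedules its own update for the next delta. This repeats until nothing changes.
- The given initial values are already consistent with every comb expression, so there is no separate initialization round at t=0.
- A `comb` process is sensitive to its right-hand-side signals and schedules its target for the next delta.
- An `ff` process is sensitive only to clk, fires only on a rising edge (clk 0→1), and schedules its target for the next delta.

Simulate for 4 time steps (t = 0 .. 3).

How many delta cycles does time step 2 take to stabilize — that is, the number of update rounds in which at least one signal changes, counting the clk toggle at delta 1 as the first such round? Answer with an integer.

t0.Δ0 clk=0 g=1 d=1 e=0 b=0 c=0 h=1 a=1
t0.Δ1 clk=1 g=1 d=1 e=0 b=0 c=0 h=1 a=1
t0.Δ2 clk=1 g=0 d=1 e=0 b=0 c=0 h=1 a=1
t1.Δ0 clk=1 g=0 d=1 e=0 b=0 c=0 h=1 a=1
t1.Δ1 clk=0 g=0 d=1 e=0 b=0 c=0 h=1 a=1
t2.Δ0 clk=0 g=0 d=1 e=0 b=0 c=0 h=1 a=1
t2.Δ1 clk=1 g=0 d=1 e=0 b=0 c=0 h=1 a=1
t2.Δ2 clk=1 g=0 d=1 e=0 b=0 c=1 h=1 a=1
t2.Δ3 clk=1 g=0 d=0 e=0 b=0 c=1 h=1 a=1
t2.Δ4 clk=1 g=0 d=0 e=0 b=0 c=1 h=1 a=0
t3.Δ0 clk=1 g=0 d=0 e=0 b=0 c=1 h=1 a=0
t3.Δ1 clk=0 g=0 d=0 e=0 b=0 c=1 h=1 a=0

4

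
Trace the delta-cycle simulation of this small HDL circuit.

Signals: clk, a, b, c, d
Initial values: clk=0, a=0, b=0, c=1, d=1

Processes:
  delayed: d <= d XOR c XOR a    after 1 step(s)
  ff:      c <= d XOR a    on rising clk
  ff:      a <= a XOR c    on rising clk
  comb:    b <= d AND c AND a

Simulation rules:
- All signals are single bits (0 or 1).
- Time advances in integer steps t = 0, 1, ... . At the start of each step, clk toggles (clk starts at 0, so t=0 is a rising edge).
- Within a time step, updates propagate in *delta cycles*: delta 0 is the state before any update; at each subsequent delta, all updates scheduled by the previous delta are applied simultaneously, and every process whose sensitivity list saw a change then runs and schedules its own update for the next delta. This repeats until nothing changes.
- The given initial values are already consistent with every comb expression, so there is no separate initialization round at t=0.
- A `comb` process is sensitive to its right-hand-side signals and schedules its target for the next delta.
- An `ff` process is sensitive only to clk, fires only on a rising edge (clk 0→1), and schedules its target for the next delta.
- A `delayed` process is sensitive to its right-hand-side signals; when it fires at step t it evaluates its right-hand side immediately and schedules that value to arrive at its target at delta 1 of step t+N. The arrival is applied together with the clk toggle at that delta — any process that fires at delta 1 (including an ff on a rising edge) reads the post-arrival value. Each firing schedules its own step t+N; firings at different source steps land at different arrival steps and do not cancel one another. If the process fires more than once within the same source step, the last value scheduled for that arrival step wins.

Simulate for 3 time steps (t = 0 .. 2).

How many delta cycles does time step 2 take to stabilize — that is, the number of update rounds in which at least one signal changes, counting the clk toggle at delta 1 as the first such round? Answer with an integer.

3

[bits: d,a,c,b,clk]
t=0: Δ0=10100 Δ1=10101 Δ2=11101 Δ3=11111 | 3Δ
t=1: Δ0=11111 Δ1=11110 | 1Δ
t=2: Δ0=11110 Δ1=11111 Δ2=10011 Δ3=10001 | 3Δ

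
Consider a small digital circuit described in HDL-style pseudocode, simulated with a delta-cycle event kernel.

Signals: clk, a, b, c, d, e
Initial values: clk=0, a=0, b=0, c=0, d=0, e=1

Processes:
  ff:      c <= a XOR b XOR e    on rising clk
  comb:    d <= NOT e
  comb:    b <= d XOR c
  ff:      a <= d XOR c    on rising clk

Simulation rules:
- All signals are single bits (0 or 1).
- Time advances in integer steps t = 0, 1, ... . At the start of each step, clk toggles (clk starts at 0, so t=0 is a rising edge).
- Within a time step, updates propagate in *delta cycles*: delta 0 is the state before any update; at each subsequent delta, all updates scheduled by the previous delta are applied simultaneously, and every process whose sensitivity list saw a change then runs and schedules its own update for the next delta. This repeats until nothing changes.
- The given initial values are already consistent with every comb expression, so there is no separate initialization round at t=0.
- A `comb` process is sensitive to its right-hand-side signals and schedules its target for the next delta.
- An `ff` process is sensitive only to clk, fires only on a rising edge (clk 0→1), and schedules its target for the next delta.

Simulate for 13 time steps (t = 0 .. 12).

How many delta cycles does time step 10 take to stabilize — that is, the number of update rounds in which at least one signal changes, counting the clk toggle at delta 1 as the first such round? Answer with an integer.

2

[bits: b,e,clk,a,c,d]
t=0: Δ0=010000 Δ1=011000 Δ2=011010 Δ3=111010 | 3Δ
t=1: Δ0=111010 Δ1=110010 | 1Δ
t=2: Δ0=110010 Δ1=111010 Δ2=111100 Δ3=011100 | 3Δ
t=3: Δ0=011100 Δ1=010100 | 1Δ
t=4: Δ0=010100 Δ1=011100 Δ2=011000 | 2Δ
t=5: Δ0=011000 Δ1=010000 | 1Δ
t=6: Δ0=010000 Δ1=011000 Δ2=011010 Δ3=111010 | 3Δ
t=7: Δ0=111010 Δ1=110010 | 1Δ
t=8: Δ0=110010 Δ1=111010 Δ2=111100 Δ3=011100 | 3Δ
t=9: Δ0=011100 Δ1=010100 | 1Δ
t=10: Δ0=010100 Δ1=011100 Δ2=011000 | 2Δ
t=11: Δ0=011000 Δ1=010000 | 1Δ
t=12: Δ0=010000 Δ1=011000 Δ2=011010 Δ3=111010 | 3Δ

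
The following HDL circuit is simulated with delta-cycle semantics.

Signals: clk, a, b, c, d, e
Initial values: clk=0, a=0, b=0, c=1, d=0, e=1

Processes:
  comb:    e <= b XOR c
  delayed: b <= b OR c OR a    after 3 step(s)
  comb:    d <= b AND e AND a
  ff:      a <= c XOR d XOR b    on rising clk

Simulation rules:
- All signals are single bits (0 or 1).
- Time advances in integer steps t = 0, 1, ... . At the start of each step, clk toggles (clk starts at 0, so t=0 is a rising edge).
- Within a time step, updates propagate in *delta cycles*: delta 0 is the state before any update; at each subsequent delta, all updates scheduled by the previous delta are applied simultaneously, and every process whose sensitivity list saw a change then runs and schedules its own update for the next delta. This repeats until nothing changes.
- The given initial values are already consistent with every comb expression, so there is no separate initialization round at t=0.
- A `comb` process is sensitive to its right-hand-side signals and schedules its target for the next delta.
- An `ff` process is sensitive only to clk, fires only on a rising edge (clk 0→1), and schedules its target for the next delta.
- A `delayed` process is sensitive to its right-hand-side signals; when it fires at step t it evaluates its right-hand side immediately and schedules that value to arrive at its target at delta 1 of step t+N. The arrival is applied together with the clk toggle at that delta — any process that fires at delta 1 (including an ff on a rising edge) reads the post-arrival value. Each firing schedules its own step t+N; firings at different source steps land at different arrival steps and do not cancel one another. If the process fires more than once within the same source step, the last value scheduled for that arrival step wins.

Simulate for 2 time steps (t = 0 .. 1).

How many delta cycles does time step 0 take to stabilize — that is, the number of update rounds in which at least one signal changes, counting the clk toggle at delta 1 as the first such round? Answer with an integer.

2

[bits: b,c,e,clk,a,d]
t=0: Δ0=011000 Δ1=011100 Δ2=011110 | 2Δ
t=1: Δ0=011110 Δ1=011010 | 1Δ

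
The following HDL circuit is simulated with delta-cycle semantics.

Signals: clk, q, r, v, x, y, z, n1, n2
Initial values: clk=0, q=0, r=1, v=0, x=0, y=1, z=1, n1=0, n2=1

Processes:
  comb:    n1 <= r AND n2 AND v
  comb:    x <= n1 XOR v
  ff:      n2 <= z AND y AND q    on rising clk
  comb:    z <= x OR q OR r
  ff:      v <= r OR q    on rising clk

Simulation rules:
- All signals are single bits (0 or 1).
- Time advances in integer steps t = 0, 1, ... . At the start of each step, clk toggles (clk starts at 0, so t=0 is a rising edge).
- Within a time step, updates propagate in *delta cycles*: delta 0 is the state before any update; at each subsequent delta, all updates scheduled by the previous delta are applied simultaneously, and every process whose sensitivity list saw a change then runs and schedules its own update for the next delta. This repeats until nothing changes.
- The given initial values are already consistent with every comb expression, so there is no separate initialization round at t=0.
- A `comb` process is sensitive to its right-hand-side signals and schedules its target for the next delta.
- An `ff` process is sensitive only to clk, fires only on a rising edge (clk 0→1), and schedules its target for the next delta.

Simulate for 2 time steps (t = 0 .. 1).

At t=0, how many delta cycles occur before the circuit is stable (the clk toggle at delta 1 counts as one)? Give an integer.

3

t=0 Δ0: q=0 n2=1 x=0 r=1 n1=0 y=1 z=1 v=0 clk=0
  Δ1: clk:0→1
  Δ2: n2:1→0, v:0→1
  Δ3: x:0→1
  (3Δ to stable)
t=1 Δ0: q=0 n2=0 x=1 r=1 n1=0 y=1 z=1 v=1 clk=1
  Δ1: clk:1→0
  (1Δ to stable)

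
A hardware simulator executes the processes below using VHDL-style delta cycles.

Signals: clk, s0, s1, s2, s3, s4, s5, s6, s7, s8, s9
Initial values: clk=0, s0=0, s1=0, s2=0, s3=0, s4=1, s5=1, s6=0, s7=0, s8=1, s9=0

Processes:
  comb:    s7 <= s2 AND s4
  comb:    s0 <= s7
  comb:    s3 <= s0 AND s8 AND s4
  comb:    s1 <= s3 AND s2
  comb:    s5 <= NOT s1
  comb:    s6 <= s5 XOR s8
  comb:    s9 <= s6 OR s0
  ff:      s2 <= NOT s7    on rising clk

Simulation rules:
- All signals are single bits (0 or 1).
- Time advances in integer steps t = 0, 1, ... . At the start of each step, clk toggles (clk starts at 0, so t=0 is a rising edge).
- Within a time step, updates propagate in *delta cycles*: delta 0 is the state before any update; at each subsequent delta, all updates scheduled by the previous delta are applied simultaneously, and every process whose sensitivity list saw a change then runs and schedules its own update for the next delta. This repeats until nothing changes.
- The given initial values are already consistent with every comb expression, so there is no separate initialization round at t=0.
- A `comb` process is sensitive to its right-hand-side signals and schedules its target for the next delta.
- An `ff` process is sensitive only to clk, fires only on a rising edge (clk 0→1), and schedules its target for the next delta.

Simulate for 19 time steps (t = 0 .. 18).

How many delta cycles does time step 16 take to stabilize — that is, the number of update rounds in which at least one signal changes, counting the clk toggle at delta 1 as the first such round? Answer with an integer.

t=0 Δ0: s6=0 clk=0 s8=1 s9=0 s1=0 s5=1 s7=0 s4=1 s0=0 s2=0 s3=0
  Δ1: clk:0→1
  Δ2: s2:0→1
  Δ3: s7:0→1
  Δ4: s0:0→1
  Δ5: s9:0→1, s3:0→1
  Δ6: s1:0→1
  Δ7: s5:1→0
  Δ8: s6:0→1
  (8Δ to stable)
t=1 Δ0: s6=1 clk=1 s8=1 s9=1 s1=1 s5=0 s7=1 s4=1 s0=1 s2=1 s3=1
  Δ1: clk:1→0
  (1Δ to stable)
t=2 Δ0: s6=1 clk=0 s8=1 s9=1 s1=1 s5=0 s7=1 s4=1 s0=1 s2=1 s3=1
  Δ1: clk:0→1
  Δ2: s2:1→0
  Δ3: s1:1→0, s7:1→0
  Δ4: s5:0→1, s0:1→0
  Δ5: s6:1→0, s3:1→0
  Δ6: s9:1→0
  (6Δ to stable)
t=3 Δ0: s6=0 clk=1 s8=1 s9=0 s1=0 s5=1 s7=0 s4=1 s0=0 s2=0 s3=0
  Δ1: clk:1→0
  (1Δ to stable)
t=4 Δ0: s6=0 clk=0 s8=1 s9=0 s1=0 s5=1 s7=0 s4=1 s0=0 s2=0 s3=0
  Δ1: clk:0→1
  Δ2: s2:0→1
  Δ3: s7:0→1
  Δ4: s0:0→1
  Δ5: s9:0→1, s3:0→1
  Δ6: s1:0→1
  Δ7: s5:1→0
  Δ8: s6:0→1
  (8Δ to stable)
t=5 Δ0: s6=1 clk=1 s8=1 s9=1 s1=1 s5=0 s7=1 s4=1 s0=1 s2=1 s3=1
  Δ1: clk:1→0
  (1Δ to stable)
t=6 Δ0: s6=1 clk=0 s8=1 s9=1 s1=1 s5=0 s7=1 s4=1 s0=1 s2=1 s3=1
  Δ1: clk:0→1
  Δ2: s2:1→0
  Δ3: s1:1→0, s7:1→0
  Δ4: s5:0→1, s0:1→0
  Δ5: s6:1→0, s3:1→0
  Δ6: s9:1→0
  (6Δ to stable)
t=7 Δ0: s6=0 clk=1 s8=1 s9=0 s1=0 s5=1 s7=0 s4=1 s0=0 s2=0 s3=0
  Δ1: clk:1→0
  (1Δ to stable)
t=8 Δ0: s6=0 clk=0 s8=1 s9=0 s1=0 s5=1 s7=0 s4=1 s0=0 s2=0 s3=0
  Δ1: clk:0→1
  Δ2: s2:0→1
  Δ3: s7:0→1
  Δ4: s0:0→1
  Δ5: s9:0→1, s3:0→1
  Δ6: s1:0→1
  Δ7: s5:1→0
  Δ8: s6:0→1
  (8Δ to stable)
t=9 Δ0: s6=1 clk=1 s8=1 s9=1 s1=1 s5=0 s7=1 s4=1 s0=1 s2=1 s3=1
  Δ1: clk:1→0
  (1Δ to stable)
t=10 Δ0: s6=1 clk=0 s8=1 s9=1 s1=1 s5=0 s7=1 s4=1 s0=1 s2=1 s3=1
  Δ1: clk:0→1
  Δ2: s2:1→0
  Δ3: s1:1→0, s7:1→0
  Δ4: s5:0→1, s0:1→0
  Δ5: s6:1→0, s3:1→0
  Δ6: s9:1→0
  (6Δ to stable)
t=11 Δ0: s6=0 clk=1 s8=1 s9=0 s1=0 s5=1 s7=0 s4=1 s0=0 s2=0 s3=0
  Δ1: clk:1→0
  (1Δ to stable)
t=12 Δ0: s6=0 clk=0 s8=1 s9=0 s1=0 s5=1 s7=0 s4=1 s0=0 s2=0 s3=0
  Δ1: clk:0→1
  Δ2: s2:0→1
  Δ3: s7:0→1
  Δ4: s0:0→1
  Δ5: s9:0→1, s3:0→1
  Δ6: s1:0→1
  Δ7: s5:1→0
  Δ8: s6:0→1
  (8Δ to stable)
t=13 Δ0: s6=1 clk=1 s8=1 s9=1 s1=1 s5=0 s7=1 s4=1 s0=1 s2=1 s3=1
  Δ1: clk:1→0
  (1Δ to stable)
t=14 Δ0: s6=1 clk=0 s8=1 s9=1 s1=1 s5=0 s7=1 s4=1 s0=1 s2=1 s3=1
  Δ1: clk:0→1
  Δ2: s2:1→0
  Δ3: s1:1→0, s7:1→0
  Δ4: s5:0→1, s0:1→0
  Δ5: s6:1→0, s3:1→0
  Δ6: s9:1→0
  (6Δ to stable)
t=15 Δ0: s6=0 clk=1 s8=1 s9=0 s1=0 s5=1 s7=0 s4=1 s0=0 s2=0 s3=0
  Δ1: clk:1→0
  (1Δ to stable)
t=16 Δ0: s6=0 clk=0 s8=1 s9=0 s1=0 s5=1 s7=0 s4=1 s0=0 s2=0 s3=0
  Δ1: clk:0→1
  Δ2: s2:0→1
  Δ3: s7:0→1
  Δ4: s0:0→1
  Δ5: s9:0→1, s3:0→1
  Δ6: s1:0→1
  Δ7: s5:1→0
  Δ8: s6:0→1
  (8Δ to stable)
t=17 Δ0: s6=1 clk=1 s8=1 s9=1 s1=1 s5=0 s7=1 s4=1 s0=1 s2=1 s3=1
  Δ1: clk:1→0
  (1Δ to stable)
t=18 Δ0: s6=1 clk=0 s8=1 s9=1 s1=1 s5=0 s7=1 s4=1 s0=1 s2=1 s3=1
  Δ1: clk:0→1
  Δ2: s2:1→0
  Δ3: s1:1→0, s7:1→0
  Δ4: s5:0→1, s0:1→0
  Δ5: s6:1→0, s3:1→0
  Δ6: s9:1→0
  (6Δ to stable)

8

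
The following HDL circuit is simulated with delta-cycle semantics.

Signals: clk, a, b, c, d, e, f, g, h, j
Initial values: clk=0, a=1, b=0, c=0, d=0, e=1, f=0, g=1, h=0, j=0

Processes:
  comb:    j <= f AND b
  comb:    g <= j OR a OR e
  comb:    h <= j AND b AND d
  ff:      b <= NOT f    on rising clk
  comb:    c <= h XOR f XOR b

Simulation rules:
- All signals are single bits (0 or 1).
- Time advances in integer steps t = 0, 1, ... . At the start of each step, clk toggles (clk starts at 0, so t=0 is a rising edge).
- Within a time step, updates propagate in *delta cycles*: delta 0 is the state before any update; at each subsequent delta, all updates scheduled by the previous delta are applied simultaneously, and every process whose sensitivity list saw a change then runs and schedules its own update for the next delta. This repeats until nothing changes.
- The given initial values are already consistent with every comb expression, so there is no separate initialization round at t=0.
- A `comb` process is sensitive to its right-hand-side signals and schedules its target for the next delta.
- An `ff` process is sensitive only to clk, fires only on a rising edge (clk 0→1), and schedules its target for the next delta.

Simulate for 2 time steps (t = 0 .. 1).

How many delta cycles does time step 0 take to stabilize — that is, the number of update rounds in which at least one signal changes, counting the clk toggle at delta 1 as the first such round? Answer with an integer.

t0.Δ0 j=0 f=0 e=1 d=0 b=0 a=1 g=1 clk=0 h=0 c=0
t0.Δ1 j=0 f=0 e=1 d=0 b=0 a=1 g=1 clk=1 h=0 c=0
t0.Δ2 j=0 f=0 e=1 d=0 b=1 a=1 g=1 clk=1 h=0 c=0
t0.Δ3 j=0 f=0 e=1 d=0 b=1 a=1 g=1 clk=1 h=0 c=1
t1.Δ0 j=0 f=0 e=1 d=0 b=1 a=1 g=1 clk=1 h=0 c=1
t1.Δ1 j=0 f=0 e=1 d=0 b=1 a=1 g=1 clk=0 h=0 c=1

3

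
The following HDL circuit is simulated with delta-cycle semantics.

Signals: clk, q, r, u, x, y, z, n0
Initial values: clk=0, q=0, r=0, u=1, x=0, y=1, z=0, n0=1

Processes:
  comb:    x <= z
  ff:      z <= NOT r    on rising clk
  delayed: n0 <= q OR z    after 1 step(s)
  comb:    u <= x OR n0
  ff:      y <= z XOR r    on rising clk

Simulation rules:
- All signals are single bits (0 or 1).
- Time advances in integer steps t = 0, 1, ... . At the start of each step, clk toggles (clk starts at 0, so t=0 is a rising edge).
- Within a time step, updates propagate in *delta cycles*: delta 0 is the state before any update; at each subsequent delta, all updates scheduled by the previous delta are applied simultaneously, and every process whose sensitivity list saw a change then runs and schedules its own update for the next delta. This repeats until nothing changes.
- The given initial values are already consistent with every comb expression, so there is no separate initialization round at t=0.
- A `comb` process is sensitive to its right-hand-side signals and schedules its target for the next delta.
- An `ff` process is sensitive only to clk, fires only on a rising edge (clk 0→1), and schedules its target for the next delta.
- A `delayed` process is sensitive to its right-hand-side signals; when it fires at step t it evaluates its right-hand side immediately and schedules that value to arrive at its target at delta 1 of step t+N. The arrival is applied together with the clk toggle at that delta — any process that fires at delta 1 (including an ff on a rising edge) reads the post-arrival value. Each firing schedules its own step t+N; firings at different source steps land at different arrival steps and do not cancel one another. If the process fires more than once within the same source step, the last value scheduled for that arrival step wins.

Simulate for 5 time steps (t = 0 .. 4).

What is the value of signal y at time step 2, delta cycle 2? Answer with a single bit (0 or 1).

t=0 Δ0: z=0 q=0 y=1 n0=1 u=1 x=0 r=0 clk=0
  Δ1: clk:0→1
  Δ2: z:0→1, y:1→0
  Δ3: x:0→1
  (3Δ to stable)
t=1 Δ0: z=1 q=0 y=0 n0=1 u=1 x=1 r=0 clk=1
  Δ1: clk:1→0
  (1Δ to stable)
t=2 Δ0: z=1 q=0 y=0 n0=1 u=1 x=1 r=0 clk=0
  Δ1: clk:0→1
  Δ2: y:0→1
  (2Δ to stable)
t=3 Δ0: z=1 q=0 y=1 n0=1 u=1 x=1 r=0 clk=1
  Δ1: clk:1→0
  (1Δ to stable)
t=4 Δ0: z=1 q=0 y=1 n0=1 u=1 x=1 r=0 clk=0
  Δ1: clk:0→1
  (1Δ to stable)

1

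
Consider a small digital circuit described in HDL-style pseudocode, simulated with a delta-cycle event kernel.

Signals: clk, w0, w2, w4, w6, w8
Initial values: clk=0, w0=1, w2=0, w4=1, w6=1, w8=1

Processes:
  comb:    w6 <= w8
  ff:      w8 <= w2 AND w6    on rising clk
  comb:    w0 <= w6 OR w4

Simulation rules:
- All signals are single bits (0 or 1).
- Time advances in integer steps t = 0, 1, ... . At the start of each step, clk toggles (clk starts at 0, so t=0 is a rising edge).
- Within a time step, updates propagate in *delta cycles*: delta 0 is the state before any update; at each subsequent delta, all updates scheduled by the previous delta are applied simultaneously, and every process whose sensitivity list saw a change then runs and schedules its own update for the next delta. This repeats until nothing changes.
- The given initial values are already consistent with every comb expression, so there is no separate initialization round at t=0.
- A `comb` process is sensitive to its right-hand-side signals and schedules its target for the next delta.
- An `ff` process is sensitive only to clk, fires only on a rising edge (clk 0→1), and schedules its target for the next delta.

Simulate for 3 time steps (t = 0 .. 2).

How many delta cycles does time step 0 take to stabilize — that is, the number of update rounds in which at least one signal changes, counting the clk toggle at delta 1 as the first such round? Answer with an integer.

t=0 Δ0: clk=0 w6=1 w2=0 w4=1 w0=1 w8=1
  Δ1: clk:0→1
  Δ2: w8:1→0
  Δ3: w6:1→0
  (3Δ to stable)
t=1 Δ0: clk=1 w6=0 w2=0 w4=1 w0=1 w8=0
  Δ1: clk:1→0
  (1Δ to stable)
t=2 Δ0: clk=0 w6=0 w2=0 w4=1 w0=1 w8=0
  Δ1: clk:0→1
  (1Δ to stable)

3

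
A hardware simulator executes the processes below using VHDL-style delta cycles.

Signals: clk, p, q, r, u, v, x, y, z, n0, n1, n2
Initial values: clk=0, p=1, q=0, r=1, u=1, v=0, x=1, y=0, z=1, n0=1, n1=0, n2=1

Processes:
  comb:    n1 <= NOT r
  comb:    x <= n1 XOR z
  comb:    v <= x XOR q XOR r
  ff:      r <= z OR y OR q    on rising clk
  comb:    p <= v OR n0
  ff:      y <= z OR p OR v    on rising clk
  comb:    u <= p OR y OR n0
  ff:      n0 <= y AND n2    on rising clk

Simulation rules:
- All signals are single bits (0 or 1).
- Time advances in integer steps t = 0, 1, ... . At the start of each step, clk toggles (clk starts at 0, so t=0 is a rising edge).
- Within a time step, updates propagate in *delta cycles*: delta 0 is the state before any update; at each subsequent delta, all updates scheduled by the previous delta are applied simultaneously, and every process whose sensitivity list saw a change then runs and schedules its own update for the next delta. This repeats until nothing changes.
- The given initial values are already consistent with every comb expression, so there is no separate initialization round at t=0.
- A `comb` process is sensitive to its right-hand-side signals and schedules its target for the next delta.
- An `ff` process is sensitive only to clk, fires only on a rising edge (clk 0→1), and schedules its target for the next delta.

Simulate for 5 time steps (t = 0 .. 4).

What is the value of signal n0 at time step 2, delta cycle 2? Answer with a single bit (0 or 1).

t=0 Δ0: u=1 z=1 y=0 clk=0 q=0 v=0 n0=1 n2=1 p=1 x=1 r=1 n1=0
  Δ1: clk:0→1
  Δ2: y:0→1, n0:1→0
  Δ3: p:1→0
  (3Δ to stable)
t=1 Δ0: u=1 z=1 y=1 clk=1 q=0 v=0 n0=0 n2=1 p=0 x=1 r=1 n1=0
  Δ1: clk:1→0
  (1Δ to stable)
t=2 Δ0: u=1 z=1 y=1 clk=0 q=0 v=0 n0=0 n2=1 p=0 x=1 r=1 n1=0
  Δ1: clk:0→1
  Δ2: n0:0→1
  Δ3: p:0→1
  (3Δ to stable)
t=3 Δ0: u=1 z=1 y=1 clk=1 q=0 v=0 n0=1 n2=1 p=1 x=1 r=1 n1=0
  Δ1: clk:1→0
  (1Δ to stable)
t=4 Δ0: u=1 z=1 y=1 clk=0 q=0 v=0 n0=1 n2=1 p=1 x=1 r=1 n1=0
  Δ1: clk:0→1
  (1Δ to stable)

1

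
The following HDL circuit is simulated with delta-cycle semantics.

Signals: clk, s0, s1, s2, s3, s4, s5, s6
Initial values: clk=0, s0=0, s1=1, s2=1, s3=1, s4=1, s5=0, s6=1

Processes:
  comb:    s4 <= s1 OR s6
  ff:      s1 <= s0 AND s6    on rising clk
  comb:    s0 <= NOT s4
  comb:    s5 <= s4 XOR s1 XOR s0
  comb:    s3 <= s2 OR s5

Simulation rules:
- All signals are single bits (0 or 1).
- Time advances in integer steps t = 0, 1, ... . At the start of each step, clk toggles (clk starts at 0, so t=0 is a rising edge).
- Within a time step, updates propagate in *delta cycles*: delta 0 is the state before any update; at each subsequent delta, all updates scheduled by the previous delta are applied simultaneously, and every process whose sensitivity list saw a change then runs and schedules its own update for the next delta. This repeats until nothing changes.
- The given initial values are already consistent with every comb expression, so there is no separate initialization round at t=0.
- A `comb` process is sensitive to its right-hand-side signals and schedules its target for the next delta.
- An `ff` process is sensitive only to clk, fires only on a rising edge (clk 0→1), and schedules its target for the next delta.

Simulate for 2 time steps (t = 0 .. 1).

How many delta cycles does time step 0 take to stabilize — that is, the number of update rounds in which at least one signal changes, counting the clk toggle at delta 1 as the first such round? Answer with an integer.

3

[bits: s0,s1,s6,clk,s4,s2,s5,s3]
t=0: Δ0=01101101 Δ1=01111101 Δ2=00111101 Δ3=00111111 | 3Δ
t=1: Δ0=00111111 Δ1=00101111 | 1Δ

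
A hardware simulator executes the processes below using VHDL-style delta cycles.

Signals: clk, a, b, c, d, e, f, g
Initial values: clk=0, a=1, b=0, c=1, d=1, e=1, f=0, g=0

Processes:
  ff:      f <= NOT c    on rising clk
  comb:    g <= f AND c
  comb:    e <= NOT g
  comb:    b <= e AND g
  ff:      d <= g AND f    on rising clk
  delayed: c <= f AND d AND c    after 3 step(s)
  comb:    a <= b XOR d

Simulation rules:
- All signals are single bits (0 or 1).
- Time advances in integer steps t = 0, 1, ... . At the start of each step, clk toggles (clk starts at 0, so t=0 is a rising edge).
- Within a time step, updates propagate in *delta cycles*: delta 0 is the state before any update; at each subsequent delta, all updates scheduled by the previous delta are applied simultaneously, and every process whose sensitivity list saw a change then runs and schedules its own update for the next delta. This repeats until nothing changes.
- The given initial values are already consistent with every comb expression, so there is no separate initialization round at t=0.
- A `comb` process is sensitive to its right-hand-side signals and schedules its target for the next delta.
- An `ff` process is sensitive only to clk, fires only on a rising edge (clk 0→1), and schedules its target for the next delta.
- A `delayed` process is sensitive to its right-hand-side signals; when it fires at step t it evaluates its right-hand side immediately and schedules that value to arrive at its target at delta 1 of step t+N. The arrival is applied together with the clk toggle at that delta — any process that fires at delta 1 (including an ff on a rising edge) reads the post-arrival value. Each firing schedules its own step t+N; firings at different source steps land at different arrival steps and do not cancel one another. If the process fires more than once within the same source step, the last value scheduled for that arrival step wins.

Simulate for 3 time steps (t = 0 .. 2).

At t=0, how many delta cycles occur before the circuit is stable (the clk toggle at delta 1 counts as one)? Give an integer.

t=0 Δ0: f=0 g=0 b=0 a=1 c=1 clk=0 d=1 e=1
  Δ1: clk:0→1
  Δ2: d:1→0
  Δ3: a:1→0
  (3Δ to stable)
t=1 Δ0: f=0 g=0 b=0 a=0 c=1 clk=1 d=0 e=1
  Δ1: clk:1→0
  (1Δ to stable)
t=2 Δ0: f=0 g=0 b=0 a=0 c=1 clk=0 d=0 e=1
  Δ1: clk:0→1
  (1Δ to stable)

3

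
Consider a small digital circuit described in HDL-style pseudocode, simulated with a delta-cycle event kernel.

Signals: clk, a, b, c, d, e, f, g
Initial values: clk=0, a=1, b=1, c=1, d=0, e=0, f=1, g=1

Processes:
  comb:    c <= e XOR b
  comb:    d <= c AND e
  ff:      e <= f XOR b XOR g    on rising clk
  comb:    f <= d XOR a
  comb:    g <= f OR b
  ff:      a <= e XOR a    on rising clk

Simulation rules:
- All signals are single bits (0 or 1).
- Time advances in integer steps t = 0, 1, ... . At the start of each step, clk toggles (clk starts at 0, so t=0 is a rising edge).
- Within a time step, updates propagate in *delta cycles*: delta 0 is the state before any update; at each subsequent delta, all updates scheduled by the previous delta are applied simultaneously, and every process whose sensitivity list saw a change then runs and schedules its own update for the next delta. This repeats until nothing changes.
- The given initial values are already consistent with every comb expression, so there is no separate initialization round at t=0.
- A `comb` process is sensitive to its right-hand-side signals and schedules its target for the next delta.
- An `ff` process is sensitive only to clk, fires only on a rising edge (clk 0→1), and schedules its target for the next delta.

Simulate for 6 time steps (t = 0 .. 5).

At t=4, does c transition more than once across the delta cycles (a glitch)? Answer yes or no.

no

[bits: d,a,b,f,c,e,clk,g]
t=0: Δ0=01111001 Δ1=01111011 Δ2=01111111 Δ3=11110111 Δ4=01100111 Δ5=01110111 | 5Δ
t=1: Δ0=01110111 Δ1=01110101 | 1Δ
t=2: Δ0=01110101 Δ1=01110111 Δ2=00110111 Δ3=00100111 | 3Δ
t=3: Δ0=00100111 Δ1=00100101 | 1Δ
t=4: Δ0=00100101 Δ1=00100111 Δ2=01100011 Δ3=01111011 | 3Δ
t=5: Δ0=01111011 Δ1=01111001 | 1Δ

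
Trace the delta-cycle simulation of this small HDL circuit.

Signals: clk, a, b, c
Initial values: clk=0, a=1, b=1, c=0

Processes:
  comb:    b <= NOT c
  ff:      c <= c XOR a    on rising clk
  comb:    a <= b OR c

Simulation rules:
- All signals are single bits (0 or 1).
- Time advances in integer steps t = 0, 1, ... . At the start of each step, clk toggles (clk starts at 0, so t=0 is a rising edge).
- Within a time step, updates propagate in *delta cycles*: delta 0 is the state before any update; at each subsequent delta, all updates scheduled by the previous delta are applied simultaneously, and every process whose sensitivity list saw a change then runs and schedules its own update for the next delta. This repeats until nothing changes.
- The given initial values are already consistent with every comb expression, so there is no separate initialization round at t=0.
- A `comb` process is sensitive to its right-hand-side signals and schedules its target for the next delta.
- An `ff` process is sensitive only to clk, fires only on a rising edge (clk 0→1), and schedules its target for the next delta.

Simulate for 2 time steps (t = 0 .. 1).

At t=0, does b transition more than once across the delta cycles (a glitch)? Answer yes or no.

no

t=0 Δ0: a=1 clk=0 c=0 b=1
  Δ1: clk:0→1
  Δ2: c:0→1
  Δ3: b:1→0
  (3Δ to stable)
t=1 Δ0: a=1 clk=1 c=1 b=0
  Δ1: clk:1→0
  (1Δ to stable)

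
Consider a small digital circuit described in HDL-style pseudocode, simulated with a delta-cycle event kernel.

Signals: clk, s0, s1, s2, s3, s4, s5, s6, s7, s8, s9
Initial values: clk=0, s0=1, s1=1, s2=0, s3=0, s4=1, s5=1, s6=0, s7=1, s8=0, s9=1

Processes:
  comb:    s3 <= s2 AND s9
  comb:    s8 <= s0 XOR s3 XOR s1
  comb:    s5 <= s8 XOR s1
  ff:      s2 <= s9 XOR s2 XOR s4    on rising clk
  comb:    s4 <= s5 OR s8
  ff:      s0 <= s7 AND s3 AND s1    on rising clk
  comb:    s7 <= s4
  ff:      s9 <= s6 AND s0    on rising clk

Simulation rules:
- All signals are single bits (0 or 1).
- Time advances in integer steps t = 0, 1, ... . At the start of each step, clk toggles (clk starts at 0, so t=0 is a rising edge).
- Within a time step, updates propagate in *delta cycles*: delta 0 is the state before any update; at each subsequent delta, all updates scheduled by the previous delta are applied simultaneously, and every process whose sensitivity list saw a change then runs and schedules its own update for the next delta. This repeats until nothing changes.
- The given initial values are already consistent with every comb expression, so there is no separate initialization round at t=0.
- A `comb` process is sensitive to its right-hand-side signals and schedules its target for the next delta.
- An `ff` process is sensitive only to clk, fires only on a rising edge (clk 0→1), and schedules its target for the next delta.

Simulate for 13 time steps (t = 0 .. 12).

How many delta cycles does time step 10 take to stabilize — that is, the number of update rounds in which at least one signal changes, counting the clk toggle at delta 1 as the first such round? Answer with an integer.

2

[bits: s1,s9,s0,clk,s8,s4,s3,s6,s5,s2,s7]
t=0: Δ0=11100100101 Δ1=11110100101 Δ2=10010100101 Δ3=10011100101 Δ4=10011100001 | 4Δ
t=1: Δ0=10011100001 Δ1=10001100001 | 1Δ
t=2: Δ0=10001100001 Δ1=10011100001 Δ2=10011100011 | 2Δ
t=3: Δ0=10011100011 Δ1=10001100011 | 1Δ
t=4: Δ0=10001100011 Δ1=10011100011 Δ2=10011100001 | 2Δ
t=5: Δ0=10011100001 Δ1=10001100001 | 1Δ
t=6: Δ0=10001100001 Δ1=10011100001 Δ2=10011100011 | 2Δ
t=7: Δ0=10011100011 Δ1=10001100011 | 1Δ
t=8: Δ0=10001100011 Δ1=10011100011 Δ2=10011100001 | 2Δ
t=9: Δ0=10011100001 Δ1=10001100001 | 1Δ
t=10: Δ0=10001100001 Δ1=10011100001 Δ2=10011100011 | 2Δ
t=11: Δ0=10011100011 Δ1=10001100011 | 1Δ
t=12: Δ0=10001100011 Δ1=10011100011 Δ2=10011100001 | 2Δ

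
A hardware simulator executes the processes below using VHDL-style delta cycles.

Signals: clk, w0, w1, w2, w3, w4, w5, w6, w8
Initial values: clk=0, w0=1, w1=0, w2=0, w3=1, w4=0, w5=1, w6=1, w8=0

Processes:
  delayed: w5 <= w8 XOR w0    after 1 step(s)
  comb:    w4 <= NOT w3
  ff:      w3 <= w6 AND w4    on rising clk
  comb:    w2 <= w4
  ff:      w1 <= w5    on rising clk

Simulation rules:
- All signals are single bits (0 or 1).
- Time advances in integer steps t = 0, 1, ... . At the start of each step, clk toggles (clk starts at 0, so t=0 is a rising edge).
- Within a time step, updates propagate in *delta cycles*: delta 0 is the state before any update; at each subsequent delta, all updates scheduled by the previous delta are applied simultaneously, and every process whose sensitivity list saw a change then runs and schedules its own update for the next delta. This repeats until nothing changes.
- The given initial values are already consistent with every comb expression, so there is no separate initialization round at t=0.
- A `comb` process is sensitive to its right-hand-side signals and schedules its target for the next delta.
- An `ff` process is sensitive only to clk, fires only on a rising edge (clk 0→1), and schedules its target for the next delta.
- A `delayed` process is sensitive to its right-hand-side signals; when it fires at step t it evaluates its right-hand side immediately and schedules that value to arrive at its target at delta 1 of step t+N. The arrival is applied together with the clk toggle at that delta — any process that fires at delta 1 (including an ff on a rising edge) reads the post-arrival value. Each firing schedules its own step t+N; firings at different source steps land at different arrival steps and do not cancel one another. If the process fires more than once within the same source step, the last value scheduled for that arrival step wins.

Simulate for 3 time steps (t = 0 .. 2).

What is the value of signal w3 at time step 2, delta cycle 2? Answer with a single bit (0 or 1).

1

t=0 Δ0: w5=1 clk=0 w3=1 w0=1 w4=0 w8=0 w6=1 w1=0 w2=0
  Δ1: clk:0→1
  Δ2: w3:1→0, w1:0→1
  Δ3: w4:0→1
  Δ4: w2:0→1
  (4Δ to stable)
t=1 Δ0: w5=1 clk=1 w3=0 w0=1 w4=1 w8=0 w6=1 w1=1 w2=1
  Δ1: clk:1→0
  (1Δ to stable)
t=2 Δ0: w5=1 clk=0 w3=0 w0=1 w4=1 w8=0 w6=1 w1=1 w2=1
  Δ1: clk:0→1
  Δ2: w3:0→1
  Δ3: w4:1→0
  Δ4: w2:1→0
  (4Δ to stable)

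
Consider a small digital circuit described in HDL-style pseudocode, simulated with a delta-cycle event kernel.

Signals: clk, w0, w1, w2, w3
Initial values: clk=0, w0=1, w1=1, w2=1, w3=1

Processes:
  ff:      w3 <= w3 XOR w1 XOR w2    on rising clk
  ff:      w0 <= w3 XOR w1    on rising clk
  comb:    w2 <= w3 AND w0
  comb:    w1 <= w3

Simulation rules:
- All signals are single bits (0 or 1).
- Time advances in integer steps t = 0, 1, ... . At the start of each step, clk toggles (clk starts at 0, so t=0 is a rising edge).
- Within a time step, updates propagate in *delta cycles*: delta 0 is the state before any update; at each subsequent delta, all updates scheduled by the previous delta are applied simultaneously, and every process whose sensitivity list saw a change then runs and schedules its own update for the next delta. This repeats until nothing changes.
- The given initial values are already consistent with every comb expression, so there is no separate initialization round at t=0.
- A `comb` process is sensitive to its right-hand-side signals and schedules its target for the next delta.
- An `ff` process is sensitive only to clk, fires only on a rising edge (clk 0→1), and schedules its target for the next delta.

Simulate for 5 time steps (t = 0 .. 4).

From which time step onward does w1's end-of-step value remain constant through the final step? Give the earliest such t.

2

t0.Δ0 w1=1 w3=1 clk=0 w2=1 w0=1
t0.Δ1 w1=1 w3=1 clk=1 w2=1 w0=1
t0.Δ2 w1=1 w3=1 clk=1 w2=1 w0=0
t0.Δ3 w1=1 w3=1 clk=1 w2=0 w0=0
t1.Δ0 w1=1 w3=1 clk=1 w2=0 w0=0
t1.Δ1 w1=1 w3=1 clk=0 w2=0 w0=0
t2.Δ0 w1=1 w3=1 clk=0 w2=0 w0=0
t2.Δ1 w1=1 w3=1 clk=1 w2=0 w0=0
t2.Δ2 w1=1 w3=0 clk=1 w2=0 w0=0
t2.Δ3 w1=0 w3=0 clk=1 w2=0 w0=0
t3.Δ0 w1=0 w3=0 clk=1 w2=0 w0=0
t3.Δ1 w1=0 w3=0 clk=0 w2=0 w0=0
t4.Δ0 w1=0 w3=0 clk=0 w2=0 w0=0
t4.Δ1 w1=0 w3=0 clk=1 w2=0 w0=0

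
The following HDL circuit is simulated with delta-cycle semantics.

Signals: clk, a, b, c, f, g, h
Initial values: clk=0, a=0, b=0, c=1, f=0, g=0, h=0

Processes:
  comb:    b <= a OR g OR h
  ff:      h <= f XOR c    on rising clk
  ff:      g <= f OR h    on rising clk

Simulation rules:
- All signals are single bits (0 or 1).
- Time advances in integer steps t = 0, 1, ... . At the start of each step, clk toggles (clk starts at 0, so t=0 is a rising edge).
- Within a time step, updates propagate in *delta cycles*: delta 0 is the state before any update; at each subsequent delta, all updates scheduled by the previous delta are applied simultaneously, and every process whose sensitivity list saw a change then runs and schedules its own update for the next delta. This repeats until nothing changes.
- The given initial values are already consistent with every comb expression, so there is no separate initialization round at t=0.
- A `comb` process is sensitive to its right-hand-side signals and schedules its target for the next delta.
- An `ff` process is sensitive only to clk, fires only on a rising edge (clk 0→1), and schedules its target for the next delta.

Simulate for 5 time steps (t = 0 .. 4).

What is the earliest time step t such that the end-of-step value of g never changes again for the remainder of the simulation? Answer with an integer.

2

[bits: a,b,clk,f,h,g,c]
t=0: Δ0=0000001 Δ1=0010001 Δ2=0010101 Δ3=0110101 | 3Δ
t=1: Δ0=0110101 Δ1=0100101 | 1Δ
t=2: Δ0=0100101 Δ1=0110101 Δ2=0110111 | 2Δ
t=3: Δ0=0110111 Δ1=0100111 | 1Δ
t=4: Δ0=0100111 Δ1=0110111 | 1Δ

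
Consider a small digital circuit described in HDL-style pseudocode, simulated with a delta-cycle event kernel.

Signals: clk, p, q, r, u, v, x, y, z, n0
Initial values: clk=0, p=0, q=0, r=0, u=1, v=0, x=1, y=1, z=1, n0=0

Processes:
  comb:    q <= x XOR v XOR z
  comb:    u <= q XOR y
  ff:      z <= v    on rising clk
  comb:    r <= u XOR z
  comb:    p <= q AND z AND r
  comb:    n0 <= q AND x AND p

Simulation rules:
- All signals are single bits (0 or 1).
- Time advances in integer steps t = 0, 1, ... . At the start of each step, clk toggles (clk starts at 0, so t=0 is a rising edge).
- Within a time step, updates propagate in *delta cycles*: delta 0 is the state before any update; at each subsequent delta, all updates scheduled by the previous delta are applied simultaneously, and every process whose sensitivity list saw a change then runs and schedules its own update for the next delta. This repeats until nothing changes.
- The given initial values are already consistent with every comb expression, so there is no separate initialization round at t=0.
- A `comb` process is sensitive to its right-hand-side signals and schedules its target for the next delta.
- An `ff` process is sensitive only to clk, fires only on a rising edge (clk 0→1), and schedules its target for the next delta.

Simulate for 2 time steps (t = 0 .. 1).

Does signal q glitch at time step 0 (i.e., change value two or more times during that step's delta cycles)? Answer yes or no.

no

t0.Δ0 p=0 u=1 y=1 n0=0 r=0 v=0 clk=0 z=1 x=1 q=0
t0.Δ1 p=0 u=1 y=1 n0=0 r=0 v=0 clk=1 z=1 x=1 q=0
t0.Δ2 p=0 u=1 y=1 n0=0 r=0 v=0 clk=1 z=0 x=1 q=0
t0.Δ3 p=0 u=1 y=1 n0=0 r=1 v=0 clk=1 z=0 x=1 q=1
t0.Δ4 p=0 u=0 y=1 n0=0 r=1 v=0 clk=1 z=0 x=1 q=1
t0.Δ5 p=0 u=0 y=1 n0=0 r=0 v=0 clk=1 z=0 x=1 q=1
t1.Δ0 p=0 u=0 y=1 n0=0 r=0 v=0 clk=1 z=0 x=1 q=1
t1.Δ1 p=0 u=0 y=1 n0=0 r=0 v=0 clk=0 z=0 x=1 q=1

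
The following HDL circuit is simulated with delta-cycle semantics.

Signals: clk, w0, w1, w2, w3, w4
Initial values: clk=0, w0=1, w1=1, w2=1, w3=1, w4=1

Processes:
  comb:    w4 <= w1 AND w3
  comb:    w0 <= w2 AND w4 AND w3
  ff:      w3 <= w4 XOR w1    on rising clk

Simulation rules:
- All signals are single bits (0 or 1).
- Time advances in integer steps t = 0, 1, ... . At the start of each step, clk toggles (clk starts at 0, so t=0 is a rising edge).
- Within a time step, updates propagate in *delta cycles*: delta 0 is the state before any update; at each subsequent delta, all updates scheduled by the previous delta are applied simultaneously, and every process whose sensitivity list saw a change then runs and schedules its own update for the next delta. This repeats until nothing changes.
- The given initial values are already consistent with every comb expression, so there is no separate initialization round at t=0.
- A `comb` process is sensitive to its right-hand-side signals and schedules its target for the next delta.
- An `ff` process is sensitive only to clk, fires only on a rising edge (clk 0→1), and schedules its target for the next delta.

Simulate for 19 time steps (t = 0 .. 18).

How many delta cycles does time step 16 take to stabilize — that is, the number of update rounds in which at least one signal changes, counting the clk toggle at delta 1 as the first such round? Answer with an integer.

t=0 Δ0: clk=0 w3=1 w1=1 w4=1 w2=1 w0=1
  Δ1: clk:0→1
  Δ2: w3:1→0
  Δ3: w4:1→0, w0:1→0
  (3Δ to stable)
t=1 Δ0: clk=1 w3=0 w1=1 w4=0 w2=1 w0=0
  Δ1: clk:1→0
  (1Δ to stable)
t=2 Δ0: clk=0 w3=0 w1=1 w4=0 w2=1 w0=0
  Δ1: clk:0→1
  Δ2: w3:0→1
  Δ3: w4:0→1
  Δ4: w0:0→1
  (4Δ to stable)
t=3 Δ0: clk=1 w3=1 w1=1 w4=1 w2=1 w0=1
  Δ1: clk:1→0
  (1Δ to stable)
t=4 Δ0: clk=0 w3=1 w1=1 w4=1 w2=1 w0=1
  Δ1: clk:0→1
  Δ2: w3:1→0
  Δ3: w4:1→0, w0:1→0
  (3Δ to stable)
t=5 Δ0: clk=1 w3=0 w1=1 w4=0 w2=1 w0=0
  Δ1: clk:1→0
  (1Δ to stable)
t=6 Δ0: clk=0 w3=0 w1=1 w4=0 w2=1 w0=0
  Δ1: clk:0→1
  Δ2: w3:0→1
  Δ3: w4:0→1
  Δ4: w0:0→1
  (4Δ to stable)
t=7 Δ0: clk=1 w3=1 w1=1 w4=1 w2=1 w0=1
  Δ1: clk:1→0
  (1Δ to stable)
t=8 Δ0: clk=0 w3=1 w1=1 w4=1 w2=1 w0=1
  Δ1: clk:0→1
  Δ2: w3:1→0
  Δ3: w4:1→0, w0:1→0
  (3Δ to stable)
t=9 Δ0: clk=1 w3=0 w1=1 w4=0 w2=1 w0=0
  Δ1: clk:1→0
  (1Δ to stable)
t=10 Δ0: clk=0 w3=0 w1=1 w4=0 w2=1 w0=0
  Δ1: clk:0→1
  Δ2: w3:0→1
  Δ3: w4:0→1
  Δ4: w0:0→1
  (4Δ to stable)
t=11 Δ0: clk=1 w3=1 w1=1 w4=1 w2=1 w0=1
  Δ1: clk:1→0
  (1Δ to stable)
t=12 Δ0: clk=0 w3=1 w1=1 w4=1 w2=1 w0=1
  Δ1: clk:0→1
  Δ2: w3:1→0
  Δ3: w4:1→0, w0:1→0
  (3Δ to stable)
t=13 Δ0: clk=1 w3=0 w1=1 w4=0 w2=1 w0=0
  Δ1: clk:1→0
  (1Δ to stable)
t=14 Δ0: clk=0 w3=0 w1=1 w4=0 w2=1 w0=0
  Δ1: clk:0→1
  Δ2: w3:0→1
  Δ3: w4:0→1
  Δ4: w0:0→1
  (4Δ to stable)
t=15 Δ0: clk=1 w3=1 w1=1 w4=1 w2=1 w0=1
  Δ1: clk:1→0
  (1Δ to stable)
t=16 Δ0: clk=0 w3=1 w1=1 w4=1 w2=1 w0=1
  Δ1: clk:0→1
  Δ2: w3:1→0
  Δ3: w4:1→0, w0:1→0
  (3Δ to stable)
t=17 Δ0: clk=1 w3=0 w1=1 w4=0 w2=1 w0=0
  Δ1: clk:1→0
  (1Δ to stable)
t=18 Δ0: clk=0 w3=0 w1=1 w4=0 w2=1 w0=0
  Δ1: clk:0→1
  Δ2: w3:0→1
  Δ3: w4:0→1
  Δ4: w0:0→1
  (4Δ to stable)

3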